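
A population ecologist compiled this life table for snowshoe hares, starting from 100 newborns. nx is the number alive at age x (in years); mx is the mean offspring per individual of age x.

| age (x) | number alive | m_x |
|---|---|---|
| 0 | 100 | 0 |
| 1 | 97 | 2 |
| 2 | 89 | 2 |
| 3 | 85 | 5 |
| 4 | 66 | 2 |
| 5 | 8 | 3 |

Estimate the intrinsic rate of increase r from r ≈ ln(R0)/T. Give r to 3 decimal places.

0.869

lx = nx/n0 = nx/100: 1, 0.97, 0.89, 0.85, 0.66, 0.08
R0 = Σ lx·mx = 0 + 1.94 + 1.78 + 4.25 + 1.32 + 0.24 = 9.53
Σ x·lx·mx = 24.73; T = 24.73/9.53 = 2.59496…
r ≈ ln(R0)/T = ln(9.53)/2.59496… = 0.86878… → 0.869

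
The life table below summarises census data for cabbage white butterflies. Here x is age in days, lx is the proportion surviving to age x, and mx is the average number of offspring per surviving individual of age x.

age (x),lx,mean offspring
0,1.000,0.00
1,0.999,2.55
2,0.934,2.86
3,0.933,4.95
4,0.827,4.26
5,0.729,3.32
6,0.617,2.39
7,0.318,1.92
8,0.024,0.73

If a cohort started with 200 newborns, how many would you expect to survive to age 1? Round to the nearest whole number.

200

Expected survivors = N0 · l_1 = 200 × 0.999 = 199.8 → 200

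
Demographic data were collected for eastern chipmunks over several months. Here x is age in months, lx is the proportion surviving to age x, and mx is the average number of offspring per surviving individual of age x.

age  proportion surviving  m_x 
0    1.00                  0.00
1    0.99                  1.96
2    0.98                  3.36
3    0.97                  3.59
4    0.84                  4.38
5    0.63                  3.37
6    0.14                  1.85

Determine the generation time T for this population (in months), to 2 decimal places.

lx·mx: 0, 1.9404, 3.2928, 3.4823, 3.6792, 2.1231, 0.259 → R0 = 14.7768
x·lx·mx: 0, 1.9404, 6.5856, 10.4469, 14.7168, 10.6155, 1.554 → Σ = 45.8592
T = 45.8592 / 14.7768 = 3.103459… → 3.10

3.10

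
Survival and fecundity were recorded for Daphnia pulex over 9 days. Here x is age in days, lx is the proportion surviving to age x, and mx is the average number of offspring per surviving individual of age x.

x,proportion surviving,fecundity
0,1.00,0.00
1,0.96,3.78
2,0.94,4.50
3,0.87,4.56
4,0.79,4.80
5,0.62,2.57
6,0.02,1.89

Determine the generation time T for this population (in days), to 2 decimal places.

lx·mx: 0, 3.6288, 4.23, 3.9672, 3.792, 1.5934, 0.0378 → R0 = 17.2492
x·lx·mx: 0, 3.6288, 8.46, 11.9016, 15.168, 7.967, 0.2268 → Σ = 47.3522
T = 47.3522 / 17.2492 = 2.745182… → 2.75

2.75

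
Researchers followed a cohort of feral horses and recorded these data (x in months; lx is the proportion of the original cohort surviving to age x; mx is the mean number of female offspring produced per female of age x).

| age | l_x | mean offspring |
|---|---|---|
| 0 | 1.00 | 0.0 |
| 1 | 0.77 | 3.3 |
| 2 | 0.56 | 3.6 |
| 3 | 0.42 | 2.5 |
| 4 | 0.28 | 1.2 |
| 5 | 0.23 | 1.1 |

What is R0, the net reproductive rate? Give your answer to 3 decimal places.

6.196

lx·mx by age: 0, 2.541, 2.016, 1.05, 0.336, 0.253
R0 = Σ lx·mx = 6.196 → 6.196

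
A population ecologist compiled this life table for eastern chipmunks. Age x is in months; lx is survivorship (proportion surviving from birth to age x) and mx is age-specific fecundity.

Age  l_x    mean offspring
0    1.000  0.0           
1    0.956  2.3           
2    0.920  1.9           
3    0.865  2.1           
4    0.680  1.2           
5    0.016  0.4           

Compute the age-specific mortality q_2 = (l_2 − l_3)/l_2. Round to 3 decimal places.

q_2 = (l_2 − l_3) / l_2 = (0.92 − 0.865) / 0.92
     = 0.055 / 0.92 = 0.059783… → 0.060

0.060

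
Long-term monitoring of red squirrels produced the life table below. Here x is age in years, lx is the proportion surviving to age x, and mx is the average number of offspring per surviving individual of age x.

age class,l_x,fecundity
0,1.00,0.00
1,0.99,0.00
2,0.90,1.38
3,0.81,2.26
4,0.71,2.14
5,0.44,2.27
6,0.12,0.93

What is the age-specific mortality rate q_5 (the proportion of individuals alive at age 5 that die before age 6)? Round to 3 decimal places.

0.727

q_5 = (l_5 − l_6) / l_5 = (0.44 − 0.12) / 0.44
     = 0.32 / 0.44 = 0.727273… → 0.727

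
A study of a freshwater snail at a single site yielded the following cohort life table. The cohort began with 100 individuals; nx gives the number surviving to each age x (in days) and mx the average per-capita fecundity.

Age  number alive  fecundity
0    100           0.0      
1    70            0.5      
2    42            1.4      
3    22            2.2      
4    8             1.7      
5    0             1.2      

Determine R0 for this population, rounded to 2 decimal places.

1.56

lx = nx/n0 = nx/100: 1, 0.7, 0.42, 0.22, 0.08, 0
lx·mx by age: 0, 0.35, 0.588, 0.484, 0.136, 0
R0 = Σ lx·mx = 1.558 → 1.56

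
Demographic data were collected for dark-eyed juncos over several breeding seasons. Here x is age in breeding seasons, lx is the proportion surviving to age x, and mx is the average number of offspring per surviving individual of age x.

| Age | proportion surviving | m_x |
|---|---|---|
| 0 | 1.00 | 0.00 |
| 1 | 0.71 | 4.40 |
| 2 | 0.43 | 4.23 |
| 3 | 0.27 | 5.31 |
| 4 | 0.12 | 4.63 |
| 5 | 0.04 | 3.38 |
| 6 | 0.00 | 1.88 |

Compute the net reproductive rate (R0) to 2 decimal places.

7.07

lx·mx by age: 0, 3.124, 1.8189, 1.4337, 0.5556, 0.1352, 0
R0 = Σ lx·mx = 7.0674 → 7.07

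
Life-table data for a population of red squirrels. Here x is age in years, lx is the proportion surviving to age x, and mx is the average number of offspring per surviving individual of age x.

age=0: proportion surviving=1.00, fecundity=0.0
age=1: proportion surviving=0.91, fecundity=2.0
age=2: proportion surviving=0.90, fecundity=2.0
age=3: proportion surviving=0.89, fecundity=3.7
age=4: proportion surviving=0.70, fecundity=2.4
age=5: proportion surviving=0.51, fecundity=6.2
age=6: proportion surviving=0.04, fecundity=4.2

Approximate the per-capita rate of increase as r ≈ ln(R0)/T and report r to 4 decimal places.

R0 = Σ lx·mx = 0 + 1.82 + 1.8 + 3.293 + 1.68 + 3.162 + 0.168 = 11.923
Σ x·lx·mx = 38.837; T = 38.837/11.923 = 3.25732…
r ≈ ln(R0)/T = ln(11.923)/3.25732… = 0.760893… → 0.7609

0.7609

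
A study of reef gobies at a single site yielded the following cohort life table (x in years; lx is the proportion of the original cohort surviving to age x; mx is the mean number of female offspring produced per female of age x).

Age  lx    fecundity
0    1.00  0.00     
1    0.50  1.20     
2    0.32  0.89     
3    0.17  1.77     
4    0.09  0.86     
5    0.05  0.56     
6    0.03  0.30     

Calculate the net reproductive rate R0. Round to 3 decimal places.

1.300

lx·mx by age: 0, 0.6, 0.2848, 0.3009, 0.0774, 0.028, 0.009
R0 = Σ lx·mx = 1.3001 → 1.300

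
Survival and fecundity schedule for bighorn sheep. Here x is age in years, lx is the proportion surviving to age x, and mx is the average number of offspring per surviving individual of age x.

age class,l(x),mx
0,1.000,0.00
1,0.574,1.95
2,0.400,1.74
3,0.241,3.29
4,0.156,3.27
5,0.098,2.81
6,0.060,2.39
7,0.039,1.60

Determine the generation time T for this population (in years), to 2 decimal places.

2.67

lx·mx: 0, 1.1193, 0.696, 0.79289, 0.51012, 0.27538, 0.1434, 0.0624 → R0 = 3.59949
x·lx·mx: 0, 1.1193, 1.392, 2.37867, 2.04048, 1.3769, 0.8604, 0.4368 → Σ = 9.60455
T = 9.60455 / 3.59949 = 2.668309… → 2.67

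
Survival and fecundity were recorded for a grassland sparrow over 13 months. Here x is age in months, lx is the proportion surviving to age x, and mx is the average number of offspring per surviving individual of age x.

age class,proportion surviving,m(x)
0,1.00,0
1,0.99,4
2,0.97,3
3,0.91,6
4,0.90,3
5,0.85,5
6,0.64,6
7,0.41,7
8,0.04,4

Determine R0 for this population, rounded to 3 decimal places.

lx·mx by age: 0, 3.96, 2.91, 5.46, 2.7, 4.25, 3.84, 2.87, 0.16
R0 = Σ lx·mx = 26.15 → 26.150

26.150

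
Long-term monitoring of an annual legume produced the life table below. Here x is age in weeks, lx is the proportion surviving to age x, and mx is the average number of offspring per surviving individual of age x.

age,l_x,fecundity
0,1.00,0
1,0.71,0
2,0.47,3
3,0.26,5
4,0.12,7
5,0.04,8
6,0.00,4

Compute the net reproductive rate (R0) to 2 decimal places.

lx·mx by age: 0, 0, 1.41, 1.3, 0.84, 0.32, 0
R0 = Σ lx·mx = 3.87 → 3.87

3.87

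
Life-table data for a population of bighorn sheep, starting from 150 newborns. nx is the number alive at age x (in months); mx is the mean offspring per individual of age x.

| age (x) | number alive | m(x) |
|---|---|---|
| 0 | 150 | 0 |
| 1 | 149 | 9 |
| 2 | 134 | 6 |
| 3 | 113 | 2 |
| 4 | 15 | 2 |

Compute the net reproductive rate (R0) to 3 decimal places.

lx = nx/n0 = nx/150: 1, 0.99333…, 0.89333…, 0.75333…, 0.1
lx·mx by age: 0, 8.94…, 5.36…, 1.506667…, 0.2
R0 = Σ lx·mx = 16.006667… → 16.007

16.007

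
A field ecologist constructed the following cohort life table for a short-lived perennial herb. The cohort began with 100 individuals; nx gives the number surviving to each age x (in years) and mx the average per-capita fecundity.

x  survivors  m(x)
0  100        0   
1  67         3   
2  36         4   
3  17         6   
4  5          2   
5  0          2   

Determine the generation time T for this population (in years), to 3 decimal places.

lx = nx/n0 = nx/100: 1, 0.67, 0.36, 0.17, 0.05, 0
lx·mx: 0, 2.01, 1.44, 1.02, 0.1, 0 → R0 = 4.57
x·lx·mx: 0, 2.01, 2.88, 3.06, 0.4, 0 → Σ = 8.35
T = 8.35 / 4.57 = 1.827133… → 1.827

1.827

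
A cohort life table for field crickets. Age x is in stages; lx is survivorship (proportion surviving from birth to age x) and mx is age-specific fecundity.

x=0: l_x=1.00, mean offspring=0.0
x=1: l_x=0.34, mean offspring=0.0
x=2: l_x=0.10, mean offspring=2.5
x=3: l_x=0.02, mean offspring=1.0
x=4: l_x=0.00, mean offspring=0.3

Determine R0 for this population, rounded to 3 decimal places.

0.270

lx·mx by age: 0, 0, 0.25, 0.02, 0
R0 = Σ lx·mx = 0.27 → 0.270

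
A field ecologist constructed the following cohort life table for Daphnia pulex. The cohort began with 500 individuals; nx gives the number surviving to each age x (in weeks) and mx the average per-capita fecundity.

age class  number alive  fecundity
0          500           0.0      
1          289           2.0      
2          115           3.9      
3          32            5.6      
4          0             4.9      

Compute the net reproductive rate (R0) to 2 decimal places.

2.41

lx = nx/n0 = nx/500: 1, 0.578, 0.23, 0.064, 0
lx·mx by age: 0, 1.156, 0.897, 0.3584, 0
R0 = Σ lx·mx = 2.4114 → 2.41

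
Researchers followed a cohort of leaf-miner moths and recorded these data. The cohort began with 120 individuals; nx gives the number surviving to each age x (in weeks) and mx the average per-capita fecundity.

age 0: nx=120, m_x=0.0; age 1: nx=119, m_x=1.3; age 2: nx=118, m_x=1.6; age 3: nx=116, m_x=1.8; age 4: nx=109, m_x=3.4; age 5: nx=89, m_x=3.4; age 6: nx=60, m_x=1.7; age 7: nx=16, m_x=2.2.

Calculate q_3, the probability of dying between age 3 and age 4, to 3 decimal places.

lx = nx/n0 = nx/120: 1, 0.99167…, 0.98333…, 0.96667…, 0.90833…, 0.74167…, 0.5, 0.13333…
q_3 = (l_3 − l_4) / l_3 = (0.966667… − 0.908333…) / 0.966667…
     = 0.058333… / 0.966667… = 0.060345… → 0.060

0.060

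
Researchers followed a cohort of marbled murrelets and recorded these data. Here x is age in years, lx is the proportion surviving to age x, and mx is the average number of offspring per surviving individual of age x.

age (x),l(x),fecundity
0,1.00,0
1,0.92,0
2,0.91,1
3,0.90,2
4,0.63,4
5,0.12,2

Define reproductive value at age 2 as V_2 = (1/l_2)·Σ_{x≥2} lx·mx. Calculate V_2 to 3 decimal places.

lx·mx for x ≥ 2: 0.91, 1.8, 2.52, 0.24 → sum = 5.47
V_2 = 5.47 / l_2 = 5.47 / 0.91 = 6.010989… → 6.011

6.011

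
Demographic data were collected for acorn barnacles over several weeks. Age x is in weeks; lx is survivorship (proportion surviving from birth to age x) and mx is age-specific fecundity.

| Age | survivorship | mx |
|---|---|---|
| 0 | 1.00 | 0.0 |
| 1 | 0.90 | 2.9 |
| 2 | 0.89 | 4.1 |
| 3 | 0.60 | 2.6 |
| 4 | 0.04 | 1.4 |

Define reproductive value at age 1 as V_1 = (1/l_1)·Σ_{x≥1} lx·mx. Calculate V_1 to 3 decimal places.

lx·mx for x ≥ 1: 2.61, 3.649, 1.56, 0.056 → sum = 7.875
V_1 = 7.875 / l_1 = 7.875 / 0.9 = 8.75 → 8.750

8.750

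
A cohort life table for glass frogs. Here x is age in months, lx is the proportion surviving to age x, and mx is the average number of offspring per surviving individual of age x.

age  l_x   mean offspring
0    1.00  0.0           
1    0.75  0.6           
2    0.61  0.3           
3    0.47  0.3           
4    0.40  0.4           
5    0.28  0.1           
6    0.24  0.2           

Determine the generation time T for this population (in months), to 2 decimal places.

lx·mx: 0, 0.45, 0.183, 0.141, 0.16, 0.028, 0.048 → R0 = 1.01
x·lx·mx: 0, 0.45, 0.366, 0.423, 0.64, 0.14, 0.288 → Σ = 2.307
T = 2.307 / 1.01 = 2.284158… → 2.28

2.28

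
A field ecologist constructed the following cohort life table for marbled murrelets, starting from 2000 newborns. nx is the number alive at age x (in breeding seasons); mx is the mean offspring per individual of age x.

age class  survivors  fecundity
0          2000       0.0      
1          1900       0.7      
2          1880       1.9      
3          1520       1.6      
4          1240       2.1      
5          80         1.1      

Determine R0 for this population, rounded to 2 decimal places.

5.01

lx = nx/n0 = nx/2000: 1, 0.95, 0.94, 0.76, 0.62, 0.04
lx·mx by age: 0, 0.665, 1.786, 1.216, 1.302, 0.044
R0 = Σ lx·mx = 5.013 → 5.01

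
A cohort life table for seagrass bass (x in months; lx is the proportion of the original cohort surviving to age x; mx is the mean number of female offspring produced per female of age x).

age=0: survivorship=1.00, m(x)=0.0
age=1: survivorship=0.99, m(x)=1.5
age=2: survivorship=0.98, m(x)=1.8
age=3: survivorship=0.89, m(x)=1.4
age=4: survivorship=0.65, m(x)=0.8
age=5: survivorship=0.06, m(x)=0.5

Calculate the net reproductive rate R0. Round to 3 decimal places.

lx·mx by age: 0, 1.485, 1.764, 1.246, 0.52, 0.03
R0 = Σ lx·mx = 5.045 → 5.045

5.045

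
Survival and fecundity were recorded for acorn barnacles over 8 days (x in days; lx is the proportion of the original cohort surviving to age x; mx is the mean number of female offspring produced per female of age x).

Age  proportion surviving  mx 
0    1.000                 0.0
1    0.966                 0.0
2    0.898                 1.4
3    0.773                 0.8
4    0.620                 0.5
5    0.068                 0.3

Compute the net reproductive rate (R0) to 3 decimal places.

lx·mx by age: 0, 0, 1.2572, 0.6184, 0.31, 0.0204
R0 = Σ lx·mx = 2.206 → 2.206

2.206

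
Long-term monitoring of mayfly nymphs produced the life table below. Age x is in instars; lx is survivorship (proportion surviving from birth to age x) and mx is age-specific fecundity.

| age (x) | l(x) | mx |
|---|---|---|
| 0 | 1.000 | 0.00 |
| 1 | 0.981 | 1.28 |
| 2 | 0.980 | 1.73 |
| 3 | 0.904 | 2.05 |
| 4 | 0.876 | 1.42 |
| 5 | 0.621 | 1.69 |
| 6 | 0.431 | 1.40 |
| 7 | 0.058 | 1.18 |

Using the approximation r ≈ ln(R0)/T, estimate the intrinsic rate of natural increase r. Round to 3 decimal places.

0.649

R0 = Σ lx·mx = 0 + 1.25568 + 1.6954 + 1.8532 + 1.24392 + 1.04949 + 0.6034 + 0.06844 = 7.76953
Σ x·lx·mx = 24.52869; T = 24.52869/7.76953 = 3.15704…
r ≈ ln(R0)/T = ln(7.76953)/3.15704… = 0.64941… → 0.649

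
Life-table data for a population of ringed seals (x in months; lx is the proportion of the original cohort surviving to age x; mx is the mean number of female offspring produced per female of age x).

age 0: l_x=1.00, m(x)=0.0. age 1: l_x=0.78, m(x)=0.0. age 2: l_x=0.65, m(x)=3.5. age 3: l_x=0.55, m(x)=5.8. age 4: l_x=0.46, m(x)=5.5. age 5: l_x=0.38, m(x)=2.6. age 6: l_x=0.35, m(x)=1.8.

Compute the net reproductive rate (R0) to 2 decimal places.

lx·mx by age: 0, 0, 2.275, 3.19, 2.53, 0.988, 0.63
R0 = Σ lx·mx = 9.613 → 9.61

9.61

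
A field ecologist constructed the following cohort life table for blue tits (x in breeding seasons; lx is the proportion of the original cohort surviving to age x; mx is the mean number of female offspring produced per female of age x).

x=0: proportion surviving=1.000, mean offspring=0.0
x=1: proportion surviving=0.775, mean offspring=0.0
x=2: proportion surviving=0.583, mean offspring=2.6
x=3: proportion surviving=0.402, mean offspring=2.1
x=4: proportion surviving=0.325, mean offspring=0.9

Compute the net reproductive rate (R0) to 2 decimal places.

2.65

lx·mx by age: 0, 0, 1.5158, 0.8442, 0.2925
R0 = Σ lx·mx = 2.6525 → 2.65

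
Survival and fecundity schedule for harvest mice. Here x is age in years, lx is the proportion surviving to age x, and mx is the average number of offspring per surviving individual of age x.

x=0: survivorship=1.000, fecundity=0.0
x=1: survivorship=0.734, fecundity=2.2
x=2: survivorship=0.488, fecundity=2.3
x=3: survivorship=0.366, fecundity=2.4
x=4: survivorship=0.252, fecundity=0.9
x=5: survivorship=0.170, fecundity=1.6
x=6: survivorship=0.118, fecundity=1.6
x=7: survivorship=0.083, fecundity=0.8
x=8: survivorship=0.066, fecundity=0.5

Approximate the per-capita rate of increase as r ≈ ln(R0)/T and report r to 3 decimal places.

0.614

R0 = Σ lx·mx = 0 + 1.6148 + 1.1224 + 0.8784 + 0.2268 + 0.272 + 0.1888 + 0.0664 + 0.033 = 4.4026
Σ x·lx·mx = 10.6236; T = 10.6236/4.4026 = 2.41303…
r ≈ ln(R0)/T = ln(4.4026)/2.41303… = 0.61425… → 0.614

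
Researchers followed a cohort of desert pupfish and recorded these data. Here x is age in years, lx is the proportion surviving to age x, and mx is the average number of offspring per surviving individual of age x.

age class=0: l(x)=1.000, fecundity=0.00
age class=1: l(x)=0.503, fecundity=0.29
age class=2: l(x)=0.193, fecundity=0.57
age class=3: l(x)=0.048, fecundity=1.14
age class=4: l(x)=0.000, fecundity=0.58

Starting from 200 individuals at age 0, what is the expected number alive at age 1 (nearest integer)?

101

Expected survivors = N0 · l_1 = 200 × 0.503 = 100.6 → 101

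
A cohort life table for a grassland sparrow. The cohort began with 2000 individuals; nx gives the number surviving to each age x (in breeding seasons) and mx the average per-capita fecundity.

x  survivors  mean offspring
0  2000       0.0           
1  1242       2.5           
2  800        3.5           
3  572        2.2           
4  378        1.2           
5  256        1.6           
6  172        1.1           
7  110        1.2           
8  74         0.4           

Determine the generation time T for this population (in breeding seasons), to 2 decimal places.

lx = nx/n0 = nx/2000: 1, 0.621, 0.4, 0.286, 0.189, 0.128, 0.086, 0.055, 0.037
lx·mx: 0, 1.5525, 1.4, 0.6292, 0.2268, 0.2048, 0.0946, 0.066, 0.0148 → R0 = 4.1887
x·lx·mx: 0, 1.5525, 2.8, 1.8876, 0.9072, 1.024, 0.5676, 0.462, 0.1184 → Σ = 9.3193
T = 9.3193 / 4.1887 = 2.224867… → 2.22

2.22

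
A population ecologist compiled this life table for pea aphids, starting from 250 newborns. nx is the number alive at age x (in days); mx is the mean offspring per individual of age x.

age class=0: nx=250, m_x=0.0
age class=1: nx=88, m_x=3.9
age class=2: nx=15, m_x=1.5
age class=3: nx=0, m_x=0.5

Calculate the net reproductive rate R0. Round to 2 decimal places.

lx = nx/n0 = nx/250: 1, 0.352, 0.06, 0
lx·mx by age: 0, 1.3728, 0.09, 0
R0 = Σ lx·mx = 1.4628 → 1.46

1.46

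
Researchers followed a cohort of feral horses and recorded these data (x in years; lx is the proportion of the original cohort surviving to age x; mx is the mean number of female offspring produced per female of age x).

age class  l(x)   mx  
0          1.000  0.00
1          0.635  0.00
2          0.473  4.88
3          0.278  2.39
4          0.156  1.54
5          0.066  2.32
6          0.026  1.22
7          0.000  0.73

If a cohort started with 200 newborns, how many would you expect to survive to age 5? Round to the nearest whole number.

Expected survivors = N0 · l_5 = 200 × 0.066 = 13.2 → 13

13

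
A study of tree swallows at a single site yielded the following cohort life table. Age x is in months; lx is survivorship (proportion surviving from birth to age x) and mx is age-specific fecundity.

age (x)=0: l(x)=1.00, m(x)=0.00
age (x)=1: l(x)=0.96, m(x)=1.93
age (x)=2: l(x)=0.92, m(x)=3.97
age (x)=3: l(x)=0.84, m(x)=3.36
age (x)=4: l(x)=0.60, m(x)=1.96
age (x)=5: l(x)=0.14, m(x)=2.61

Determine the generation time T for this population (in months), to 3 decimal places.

lx·mx: 0, 1.8528, 3.6524, 2.8224, 1.176, 0.3654 → R0 = 9.869
x·lx·mx: 0, 1.8528, 7.3048, 8.4672, 4.704, 1.827 → Σ = 24.1558
T = 24.1558 / 9.869 = 2.447644… → 2.448

2.448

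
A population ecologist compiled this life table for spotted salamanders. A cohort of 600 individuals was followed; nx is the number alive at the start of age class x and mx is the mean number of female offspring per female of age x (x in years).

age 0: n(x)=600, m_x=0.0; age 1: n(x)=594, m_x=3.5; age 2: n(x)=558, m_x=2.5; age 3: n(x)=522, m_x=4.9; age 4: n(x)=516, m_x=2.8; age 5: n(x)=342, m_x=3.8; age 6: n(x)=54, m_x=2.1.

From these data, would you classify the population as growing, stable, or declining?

lx = nx/n0 = nx/600: 1, 0.99, 0.93, 0.87, 0.86, 0.57, 0.09
R0 = Σ lx·mx = 0 + 3.465 + 2.325 + 4.263 + 2.408 + 2.166 + 0.189 = 14.816
R0 > 1, so the population is growing.

growing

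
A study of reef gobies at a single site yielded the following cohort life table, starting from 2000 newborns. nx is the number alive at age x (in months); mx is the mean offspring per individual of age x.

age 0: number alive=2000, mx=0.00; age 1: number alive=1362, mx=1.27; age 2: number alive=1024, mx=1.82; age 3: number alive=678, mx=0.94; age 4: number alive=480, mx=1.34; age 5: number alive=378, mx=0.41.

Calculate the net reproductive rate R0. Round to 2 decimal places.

2.51

lx = nx/n0 = nx/2000: 1, 0.681, 0.512, 0.339, 0.24, 0.189
lx·mx by age: 0, 0.86487, 0.93184, 0.31866, 0.3216, 0.07749
R0 = Σ lx·mx = 2.51446 → 2.51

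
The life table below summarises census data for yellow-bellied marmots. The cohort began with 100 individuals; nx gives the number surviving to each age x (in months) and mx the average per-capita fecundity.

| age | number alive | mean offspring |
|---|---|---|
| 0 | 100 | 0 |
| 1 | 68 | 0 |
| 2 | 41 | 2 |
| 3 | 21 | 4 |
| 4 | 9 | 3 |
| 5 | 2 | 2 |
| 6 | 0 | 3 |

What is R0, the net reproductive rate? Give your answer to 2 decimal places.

1.97

lx = nx/n0 = nx/100: 1, 0.68, 0.41, 0.21, 0.09, 0.02, 0
lx·mx by age: 0, 0, 0.82, 0.84, 0.27, 0.04, 0
R0 = Σ lx·mx = 1.97 → 1.97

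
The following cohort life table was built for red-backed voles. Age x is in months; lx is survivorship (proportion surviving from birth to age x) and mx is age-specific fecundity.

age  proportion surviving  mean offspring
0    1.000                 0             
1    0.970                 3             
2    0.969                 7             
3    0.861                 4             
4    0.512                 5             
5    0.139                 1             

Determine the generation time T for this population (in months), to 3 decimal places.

2.383

lx·mx: 0, 2.91, 6.783, 3.444, 2.56, 0.139 → R0 = 15.836
x·lx·mx: 0, 2.91, 13.566, 10.332, 10.24, 0.695 → Σ = 37.743
T = 37.743 / 15.836 = 2.383367… → 2.383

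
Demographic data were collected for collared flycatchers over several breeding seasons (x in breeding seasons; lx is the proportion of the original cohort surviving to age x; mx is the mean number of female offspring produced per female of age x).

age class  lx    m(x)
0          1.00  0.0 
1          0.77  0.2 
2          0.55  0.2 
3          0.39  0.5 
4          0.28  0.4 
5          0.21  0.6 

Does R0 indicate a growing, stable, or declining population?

R0 = Σ lx·mx = 0 + 0.154 + 0.11 + 0.195 + 0.112 + 0.126 = 0.697
R0 < 1, so the population is declining.

declining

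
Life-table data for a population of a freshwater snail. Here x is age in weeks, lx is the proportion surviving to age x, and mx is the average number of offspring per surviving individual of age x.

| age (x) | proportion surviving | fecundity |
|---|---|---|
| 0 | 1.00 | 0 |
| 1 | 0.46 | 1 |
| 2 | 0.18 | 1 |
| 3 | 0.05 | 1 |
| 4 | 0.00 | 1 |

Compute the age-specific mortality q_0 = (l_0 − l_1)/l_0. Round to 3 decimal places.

0.540

q_0 = (l_0 − l_1) / l_0 = (1 − 0.46) / 1
     = 0.54 / 1 = 0.54 → 0.540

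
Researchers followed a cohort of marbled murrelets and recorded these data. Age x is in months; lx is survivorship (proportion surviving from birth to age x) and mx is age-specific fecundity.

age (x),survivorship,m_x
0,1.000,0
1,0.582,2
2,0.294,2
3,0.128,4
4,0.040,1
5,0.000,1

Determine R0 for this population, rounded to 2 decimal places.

2.30

lx·mx by age: 0, 1.164, 0.588, 0.512, 0.04, 0
R0 = Σ lx·mx = 2.304 → 2.30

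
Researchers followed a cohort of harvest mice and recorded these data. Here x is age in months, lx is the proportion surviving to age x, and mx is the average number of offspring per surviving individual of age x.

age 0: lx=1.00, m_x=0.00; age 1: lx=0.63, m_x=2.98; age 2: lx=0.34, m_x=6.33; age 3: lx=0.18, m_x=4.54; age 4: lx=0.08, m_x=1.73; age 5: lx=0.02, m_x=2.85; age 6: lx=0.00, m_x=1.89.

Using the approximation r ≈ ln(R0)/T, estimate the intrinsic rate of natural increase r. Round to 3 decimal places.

R0 = Σ lx·mx = 0 + 1.8774 + 2.1522 + 0.8172 + 0.1384 + 0.057 + 0 = 5.0422
Σ x·lx·mx = 9.472; T = 9.472/5.0422 = 1.87855…
r ≈ ln(R0)/T = ln(5.0422)/1.87855… = 0.86122… → 0.861

0.861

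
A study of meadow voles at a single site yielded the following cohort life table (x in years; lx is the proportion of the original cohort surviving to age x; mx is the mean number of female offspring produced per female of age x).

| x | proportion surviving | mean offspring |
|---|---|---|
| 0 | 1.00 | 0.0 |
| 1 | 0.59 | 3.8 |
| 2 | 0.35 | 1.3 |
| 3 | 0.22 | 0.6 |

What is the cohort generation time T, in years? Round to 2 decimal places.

1.25

lx·mx: 0, 2.242, 0.455, 0.132 → R0 = 2.829
x·lx·mx: 0, 2.242, 0.91, 0.396 → Σ = 3.548
T = 3.548 / 2.829 = 1.254153… → 1.25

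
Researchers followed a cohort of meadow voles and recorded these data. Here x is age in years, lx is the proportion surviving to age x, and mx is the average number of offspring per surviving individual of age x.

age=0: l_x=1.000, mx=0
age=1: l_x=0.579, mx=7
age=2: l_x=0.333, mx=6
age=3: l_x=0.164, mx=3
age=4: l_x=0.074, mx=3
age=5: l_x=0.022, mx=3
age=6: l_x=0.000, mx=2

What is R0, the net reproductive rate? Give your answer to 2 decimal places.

6.83

lx·mx by age: 0, 4.053, 1.998, 0.492, 0.222, 0.066, 0
R0 = Σ lx·mx = 6.831 → 6.83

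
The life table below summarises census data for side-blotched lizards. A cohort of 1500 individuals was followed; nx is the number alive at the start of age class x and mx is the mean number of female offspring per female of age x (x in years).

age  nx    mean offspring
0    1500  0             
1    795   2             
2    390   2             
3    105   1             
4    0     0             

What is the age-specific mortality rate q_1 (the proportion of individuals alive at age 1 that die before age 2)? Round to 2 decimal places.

0.51

lx = nx/n0 = nx/1500: 1, 0.53, 0.26, 0.07, 0
q_1 = (l_1 − l_2) / l_1 = (0.53 − 0.26) / 0.53
     = 0.27 / 0.53 = 0.509434… → 0.51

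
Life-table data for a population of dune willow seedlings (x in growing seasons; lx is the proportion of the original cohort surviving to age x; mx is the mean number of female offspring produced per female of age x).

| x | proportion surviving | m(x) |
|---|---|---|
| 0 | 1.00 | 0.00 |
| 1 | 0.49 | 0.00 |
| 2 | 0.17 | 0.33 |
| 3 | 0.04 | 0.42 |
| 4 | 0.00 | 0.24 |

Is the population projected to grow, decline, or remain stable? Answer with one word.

declining

R0 = Σ lx·mx = 0 + 0 + 0.0561 + 0.0168 + 0 = 0.0729
R0 < 1, so the population is declining.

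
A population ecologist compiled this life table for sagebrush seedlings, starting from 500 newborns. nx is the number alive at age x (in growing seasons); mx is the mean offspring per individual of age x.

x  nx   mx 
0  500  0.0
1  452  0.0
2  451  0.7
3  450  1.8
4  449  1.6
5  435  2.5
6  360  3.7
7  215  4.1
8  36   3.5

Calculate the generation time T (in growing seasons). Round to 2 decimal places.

lx = nx/n0 = nx/500: 1, 0.904, 0.902, 0.9, 0.898, 0.87, 0.72, 0.43, 0.072
lx·mx: 0, 0, 0.6314, 1.62, 1.4368, 2.175, 2.664, 1.763, 0.252 → R0 = 10.5422
x·lx·mx: 0, 0, 1.2628, 4.86, 5.7472, 10.875, 15.984, 12.341, 2.016 → Σ = 53.086
T = 53.086 / 10.5422 = 5.035571… → 5.04

5.04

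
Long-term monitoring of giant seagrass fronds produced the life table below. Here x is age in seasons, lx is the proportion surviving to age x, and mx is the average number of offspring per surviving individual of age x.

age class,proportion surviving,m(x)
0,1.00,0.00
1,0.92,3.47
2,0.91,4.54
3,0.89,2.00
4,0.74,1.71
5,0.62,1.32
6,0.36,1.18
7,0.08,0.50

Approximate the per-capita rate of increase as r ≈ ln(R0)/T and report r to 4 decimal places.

0.9943

R0 = Σ lx·mx = 0 + 3.1924 + 4.1314 + 1.78 + 1.2654 + 0.8184 + 0.4248 + 0.04 = 11.6524
Σ x·lx·mx = 28.7776; T = 28.7776/11.6524 = 2.46967…
r ≈ ln(R0)/T = ln(11.6524)/2.46967… = 0.994267… → 0.9943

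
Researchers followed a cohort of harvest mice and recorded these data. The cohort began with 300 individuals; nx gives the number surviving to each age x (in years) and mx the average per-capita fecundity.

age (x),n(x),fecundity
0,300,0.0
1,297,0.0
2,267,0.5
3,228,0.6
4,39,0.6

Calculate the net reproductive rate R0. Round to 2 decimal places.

lx = nx/n0 = nx/300: 1, 0.99, 0.89, 0.76, 0.13
lx·mx by age: 0, 0, 0.445, 0.456, 0.078
R0 = Σ lx·mx = 0.979 → 0.98

0.98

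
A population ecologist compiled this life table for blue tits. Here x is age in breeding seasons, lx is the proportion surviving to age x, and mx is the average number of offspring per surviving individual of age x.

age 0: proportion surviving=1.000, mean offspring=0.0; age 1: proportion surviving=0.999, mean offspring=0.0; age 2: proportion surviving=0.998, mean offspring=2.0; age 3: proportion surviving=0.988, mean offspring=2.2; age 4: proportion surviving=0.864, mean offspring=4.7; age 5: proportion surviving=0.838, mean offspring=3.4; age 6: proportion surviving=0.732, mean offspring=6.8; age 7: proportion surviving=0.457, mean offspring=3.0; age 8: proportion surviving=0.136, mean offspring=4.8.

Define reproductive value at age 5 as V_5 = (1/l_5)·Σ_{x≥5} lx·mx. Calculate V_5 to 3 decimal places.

lx·mx for x ≥ 5: 2.8492, 4.9776, 1.371, 0.6528 → sum = 9.8506
V_5 = 9.8506 / l_5 = 9.8506 / 0.838 = 11.754893… → 11.755

11.755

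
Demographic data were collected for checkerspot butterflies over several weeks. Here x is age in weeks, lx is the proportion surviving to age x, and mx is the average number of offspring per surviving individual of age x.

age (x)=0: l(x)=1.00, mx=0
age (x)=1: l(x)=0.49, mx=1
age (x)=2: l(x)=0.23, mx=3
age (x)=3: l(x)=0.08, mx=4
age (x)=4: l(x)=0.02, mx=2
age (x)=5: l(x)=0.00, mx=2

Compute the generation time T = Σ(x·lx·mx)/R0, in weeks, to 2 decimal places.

lx·mx: 0, 0.49, 0.69, 0.32, 0.04, 0 → R0 = 1.54
x·lx·mx: 0, 0.49, 1.38, 0.96, 0.16, 0 → Σ = 2.99
T = 2.99 / 1.54 = 1.941558… → 1.94

1.94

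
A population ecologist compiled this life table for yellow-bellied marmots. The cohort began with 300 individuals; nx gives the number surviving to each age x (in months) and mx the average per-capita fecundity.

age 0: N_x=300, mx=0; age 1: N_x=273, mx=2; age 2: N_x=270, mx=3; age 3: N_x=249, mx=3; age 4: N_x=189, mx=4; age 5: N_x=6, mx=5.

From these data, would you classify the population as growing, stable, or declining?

growing

lx = nx/n0 = nx/300: 1, 0.91, 0.9, 0.83, 0.63, 0.02
R0 = Σ lx·mx = 0 + 1.82 + 2.7 + 2.49 + 2.52 + 0.1 = 9.63
R0 > 1, so the population is growing.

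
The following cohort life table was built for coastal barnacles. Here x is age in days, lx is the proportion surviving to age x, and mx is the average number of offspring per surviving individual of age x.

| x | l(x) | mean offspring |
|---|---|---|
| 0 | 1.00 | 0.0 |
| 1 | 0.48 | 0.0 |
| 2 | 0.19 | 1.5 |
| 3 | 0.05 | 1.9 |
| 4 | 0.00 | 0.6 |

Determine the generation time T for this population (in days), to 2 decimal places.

2.25

lx·mx: 0, 0, 0.285, 0.095, 0 → R0 = 0.38
x·lx·mx: 0, 0, 0.57, 0.285, 0 → Σ = 0.855
T = 0.855 / 0.38 = 2.25 → 2.25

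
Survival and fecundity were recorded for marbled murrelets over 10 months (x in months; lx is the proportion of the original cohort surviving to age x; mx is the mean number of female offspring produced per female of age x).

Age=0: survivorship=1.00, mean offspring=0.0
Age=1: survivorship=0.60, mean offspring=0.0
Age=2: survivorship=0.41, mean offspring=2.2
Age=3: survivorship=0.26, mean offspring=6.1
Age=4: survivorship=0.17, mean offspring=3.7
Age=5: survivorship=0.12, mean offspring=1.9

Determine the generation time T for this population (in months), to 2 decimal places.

lx·mx: 0, 0, 0.902, 1.586, 0.629, 0.228 → R0 = 3.345
x·lx·mx: 0, 0, 1.804, 4.758, 2.516, 1.14 → Σ = 10.218
T = 10.218 / 3.345 = 3.054709… → 3.05

3.05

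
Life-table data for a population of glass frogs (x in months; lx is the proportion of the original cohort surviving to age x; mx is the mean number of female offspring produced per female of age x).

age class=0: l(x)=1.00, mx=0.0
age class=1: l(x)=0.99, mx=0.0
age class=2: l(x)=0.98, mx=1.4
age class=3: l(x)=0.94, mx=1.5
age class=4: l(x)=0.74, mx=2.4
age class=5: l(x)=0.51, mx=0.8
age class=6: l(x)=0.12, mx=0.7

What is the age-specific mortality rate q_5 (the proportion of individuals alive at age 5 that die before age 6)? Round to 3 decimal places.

q_5 = (l_5 − l_6) / l_5 = (0.51 − 0.12) / 0.51
     = 0.39 / 0.51 = 0.764706… → 0.765

0.765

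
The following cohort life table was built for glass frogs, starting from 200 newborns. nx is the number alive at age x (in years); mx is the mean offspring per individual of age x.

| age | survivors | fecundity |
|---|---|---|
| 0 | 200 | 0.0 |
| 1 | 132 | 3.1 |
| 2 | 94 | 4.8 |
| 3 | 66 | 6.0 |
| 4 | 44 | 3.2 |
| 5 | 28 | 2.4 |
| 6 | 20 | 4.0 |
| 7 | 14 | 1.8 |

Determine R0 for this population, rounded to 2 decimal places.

lx = nx/n0 = nx/200: 1, 0.66, 0.47, 0.33, 0.22, 0.14, 0.1, 0.07
lx·mx by age: 0, 2.046, 2.256, 1.98, 0.704, 0.336, 0.4, 0.126
R0 = Σ lx·mx = 7.848 → 7.85

7.85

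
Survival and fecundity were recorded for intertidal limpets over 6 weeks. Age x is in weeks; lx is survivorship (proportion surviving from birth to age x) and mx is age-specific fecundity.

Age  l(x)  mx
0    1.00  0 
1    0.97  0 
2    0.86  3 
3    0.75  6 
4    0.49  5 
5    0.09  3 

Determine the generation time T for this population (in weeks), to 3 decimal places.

lx·mx: 0, 0, 2.58, 4.5, 2.45, 0.27 → R0 = 9.8
x·lx·mx: 0, 0, 5.16, 13.5, 9.8, 1.35 → Σ = 29.81
T = 29.81 / 9.8 = 3.041837… → 3.042

3.042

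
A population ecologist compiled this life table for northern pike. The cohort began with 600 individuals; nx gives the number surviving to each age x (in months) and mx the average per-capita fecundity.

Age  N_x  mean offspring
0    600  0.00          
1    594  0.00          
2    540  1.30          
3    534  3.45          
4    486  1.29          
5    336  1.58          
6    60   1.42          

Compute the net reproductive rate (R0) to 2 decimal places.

lx = nx/n0 = nx/600: 1, 0.99, 0.9, 0.89, 0.81, 0.56, 0.1
lx·mx by age: 0, 0, 1.17, 3.0705, 1.0449, 0.8848, 0.142
R0 = Σ lx·mx = 6.3122 → 6.31

6.31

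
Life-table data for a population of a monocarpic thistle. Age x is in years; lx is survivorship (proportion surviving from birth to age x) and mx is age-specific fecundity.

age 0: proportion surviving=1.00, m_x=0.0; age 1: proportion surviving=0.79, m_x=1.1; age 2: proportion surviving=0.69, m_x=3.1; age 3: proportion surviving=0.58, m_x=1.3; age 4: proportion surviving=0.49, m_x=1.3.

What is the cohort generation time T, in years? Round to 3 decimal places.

2.263

lx·mx: 0, 0.869, 2.139, 0.754, 0.637 → R0 = 4.399
x·lx·mx: 0, 0.869, 4.278, 2.262, 2.548 → Σ = 9.957
T = 9.957 / 4.399 = 2.263469… → 2.263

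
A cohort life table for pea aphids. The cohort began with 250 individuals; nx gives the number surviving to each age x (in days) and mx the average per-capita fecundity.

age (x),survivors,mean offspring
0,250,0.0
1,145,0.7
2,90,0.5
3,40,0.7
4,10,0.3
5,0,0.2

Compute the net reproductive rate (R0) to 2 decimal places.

0.71

lx = nx/n0 = nx/250: 1, 0.58, 0.36, 0.16, 0.04, 0
lx·mx by age: 0, 0.406, 0.18, 0.112, 0.012, 0
R0 = Σ lx·mx = 0.71 → 0.71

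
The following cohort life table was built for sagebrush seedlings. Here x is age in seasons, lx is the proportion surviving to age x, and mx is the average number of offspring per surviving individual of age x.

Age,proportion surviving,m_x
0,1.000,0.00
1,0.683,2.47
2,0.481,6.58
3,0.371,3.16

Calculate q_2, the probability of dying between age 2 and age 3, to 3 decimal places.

q_2 = (l_2 − l_3) / l_2 = (0.481 − 0.371) / 0.481
     = 0.11 / 0.481 = 0.22869… → 0.229

0.229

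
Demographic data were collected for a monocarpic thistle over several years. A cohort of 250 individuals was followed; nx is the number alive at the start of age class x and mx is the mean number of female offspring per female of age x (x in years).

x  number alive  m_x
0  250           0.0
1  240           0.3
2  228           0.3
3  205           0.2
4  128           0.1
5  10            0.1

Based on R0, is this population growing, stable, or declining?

declining

lx = nx/n0 = nx/250: 1, 0.96, 0.912, 0.82, 0.512, 0.04
R0 = Σ lx·mx = 0 + 0.288 + 0.2736 + 0.164 + 0.0512 + 0.004 = 0.7808
R0 < 1, so the population is declining.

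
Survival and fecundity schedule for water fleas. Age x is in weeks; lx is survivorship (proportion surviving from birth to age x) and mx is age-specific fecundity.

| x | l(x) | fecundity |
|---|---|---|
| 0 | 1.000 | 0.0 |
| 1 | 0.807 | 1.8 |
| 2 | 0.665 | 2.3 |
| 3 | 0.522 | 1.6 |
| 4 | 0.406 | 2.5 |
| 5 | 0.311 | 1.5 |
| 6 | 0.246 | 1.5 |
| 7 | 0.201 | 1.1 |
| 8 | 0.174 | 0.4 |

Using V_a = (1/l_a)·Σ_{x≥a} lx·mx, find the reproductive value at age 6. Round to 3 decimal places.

2.682

lx·mx for x ≥ 6: 0.369, 0.2211, 0.0696 → sum = 0.6597
V_6 = 0.6597 / l_6 = 0.6597 / 0.246 = 2.681707… → 2.682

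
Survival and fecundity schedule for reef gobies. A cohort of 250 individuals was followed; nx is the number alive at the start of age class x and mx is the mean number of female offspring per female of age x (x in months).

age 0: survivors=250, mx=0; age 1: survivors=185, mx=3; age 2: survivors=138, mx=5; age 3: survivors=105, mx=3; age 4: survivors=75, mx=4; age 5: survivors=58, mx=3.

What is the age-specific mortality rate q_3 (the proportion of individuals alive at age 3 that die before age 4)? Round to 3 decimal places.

0.286

lx = nx/n0 = nx/250: 1, 0.74, 0.552, 0.42, 0.3, 0.232
q_3 = (l_3 − l_4) / l_3 = (0.42 − 0.3) / 0.42
     = 0.12 / 0.42 = 0.285714… → 0.286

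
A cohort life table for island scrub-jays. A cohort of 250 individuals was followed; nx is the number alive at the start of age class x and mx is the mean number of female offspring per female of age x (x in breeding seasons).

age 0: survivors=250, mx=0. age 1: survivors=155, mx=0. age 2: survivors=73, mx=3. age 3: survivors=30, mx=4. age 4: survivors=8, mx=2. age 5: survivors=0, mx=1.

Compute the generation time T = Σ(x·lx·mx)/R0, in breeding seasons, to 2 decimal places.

lx = nx/n0 = nx/250: 1, 0.62, 0.292, 0.12, 0.032, 0
lx·mx: 0, 0, 0.876, 0.48, 0.064, 0 → R0 = 1.42
x·lx·mx: 0, 0, 1.752, 1.44, 0.256, 0 → Σ = 3.448
T = 3.448 / 1.42 = 2.428169… → 2.43

2.43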